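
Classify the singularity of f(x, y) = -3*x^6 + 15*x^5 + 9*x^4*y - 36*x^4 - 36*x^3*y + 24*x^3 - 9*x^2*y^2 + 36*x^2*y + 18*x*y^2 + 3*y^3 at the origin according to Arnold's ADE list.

E8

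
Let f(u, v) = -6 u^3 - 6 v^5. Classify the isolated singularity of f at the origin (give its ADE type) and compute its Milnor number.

Type E8, Milnor number mu = 8.

The Hessian of f at 0 is [[0, 0], [0, 0]] with rank 0, so corank 2. A Groebner basis of the Jacobian ideal J(f) in C{u,v} is {v^4, u^2}; counting standard monomials gives mu = 8. Corank 2; j^3 = -6*u^3 is a perfect cube, so E-series; the 5-jet and mu = 8 give E_8.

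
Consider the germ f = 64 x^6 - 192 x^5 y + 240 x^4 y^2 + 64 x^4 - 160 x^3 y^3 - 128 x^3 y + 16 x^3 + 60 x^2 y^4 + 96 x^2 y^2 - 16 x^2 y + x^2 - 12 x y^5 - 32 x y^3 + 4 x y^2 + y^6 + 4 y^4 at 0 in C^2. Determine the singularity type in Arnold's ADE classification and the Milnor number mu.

Type A_5, Milnor number mu = 5.

The Hessian of f at 0 is [[2, 0], [0, 0]] with rank 1, so corank 1. A Groebner basis of the Jacobian ideal J(f) in C{x,y} is {x*y^2 + x*y/2 - x/16 - y^2/8, 5*x*y/2 - x/4 + y^3 - y^2/2, x^2 - x*y + x/8 + y^2/4}; counting standard monomials gives mu = 5. Corank 1: A-series; mu = 5 gives A_5.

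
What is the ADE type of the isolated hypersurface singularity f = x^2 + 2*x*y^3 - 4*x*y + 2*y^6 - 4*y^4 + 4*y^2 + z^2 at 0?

A5

The Hessian of f at 0 has rank 2. Corank 1: A-series; mu = 5 gives A_5.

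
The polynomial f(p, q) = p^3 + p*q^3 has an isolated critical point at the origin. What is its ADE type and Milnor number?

Type E7, Milnor number mu = 7.

The Hessian of f at 0 has rank 0. Corank 2; j^3 = p^3 is a perfect cube, so E-series; the 4-jet and mu = 7 give E_7.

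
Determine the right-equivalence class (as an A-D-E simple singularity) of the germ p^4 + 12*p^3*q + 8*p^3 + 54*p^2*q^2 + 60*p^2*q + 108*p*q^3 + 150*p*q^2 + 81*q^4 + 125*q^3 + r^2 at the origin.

E_6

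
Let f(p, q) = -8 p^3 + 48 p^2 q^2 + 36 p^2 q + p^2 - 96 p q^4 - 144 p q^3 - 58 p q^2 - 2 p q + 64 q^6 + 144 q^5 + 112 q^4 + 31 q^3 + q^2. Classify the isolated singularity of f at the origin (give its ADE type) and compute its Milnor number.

The Hessian of f at 0 has rank 1. Corank 1: A-series; mu = 2 gives A_2.

Type A_{2}, Milnor number mu = 2.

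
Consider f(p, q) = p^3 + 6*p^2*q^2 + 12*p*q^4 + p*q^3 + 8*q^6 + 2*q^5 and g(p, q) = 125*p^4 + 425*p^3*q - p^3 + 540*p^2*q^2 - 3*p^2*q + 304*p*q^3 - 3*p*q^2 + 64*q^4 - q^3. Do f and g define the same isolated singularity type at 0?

The Hessian of f at 0 has rank 0. Corank 2; j^3 = p^3 is a perfect cube, so E-series; the 4-jet and mu = 7 give E_7. The Hessian of g at 0 has rank 0. Corank 2; j^3 = -(p + q)^3 is a perfect cube, so E-series; the 4-jet and mu = 7 give E_7. Both have type E_7, hence right-equivalent.

Yes.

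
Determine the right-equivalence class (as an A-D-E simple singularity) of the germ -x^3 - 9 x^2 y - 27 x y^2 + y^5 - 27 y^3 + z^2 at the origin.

E8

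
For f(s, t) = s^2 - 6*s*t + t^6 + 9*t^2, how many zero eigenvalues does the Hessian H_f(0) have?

1

The Hessian at 0 is [[2, -6], [-6, 18]] of rank 1; hence corank 1.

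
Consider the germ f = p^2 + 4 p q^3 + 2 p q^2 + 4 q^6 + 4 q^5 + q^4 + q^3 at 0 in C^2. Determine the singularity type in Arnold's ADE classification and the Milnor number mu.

Type A2, Milnor number mu = 2.

The Hessian of f at 0 has rank 1. Corank 1: A-series; mu = 2 gives A_2.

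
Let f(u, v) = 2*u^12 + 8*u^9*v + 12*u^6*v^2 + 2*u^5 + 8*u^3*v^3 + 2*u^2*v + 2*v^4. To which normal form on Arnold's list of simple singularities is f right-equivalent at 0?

D5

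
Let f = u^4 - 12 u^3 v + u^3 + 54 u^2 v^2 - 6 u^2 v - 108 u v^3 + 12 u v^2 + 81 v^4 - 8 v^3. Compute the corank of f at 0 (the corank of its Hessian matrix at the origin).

The Hessian at 0 is [[0, 0], [0, 0]] of rank 0; hence corank 2.

2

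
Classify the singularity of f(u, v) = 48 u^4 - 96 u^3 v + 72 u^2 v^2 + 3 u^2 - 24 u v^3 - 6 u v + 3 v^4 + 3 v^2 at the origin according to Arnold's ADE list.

A_{3}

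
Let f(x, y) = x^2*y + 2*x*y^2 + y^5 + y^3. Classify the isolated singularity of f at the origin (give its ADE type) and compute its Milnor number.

Type D_6, Milnor number mu = 6.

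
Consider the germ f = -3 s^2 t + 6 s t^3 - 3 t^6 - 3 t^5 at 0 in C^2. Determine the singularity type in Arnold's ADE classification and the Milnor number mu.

Type D_{7}, Milnor number mu = 7.

The Hessian of f at 0 has rank 0. Corank 2; j^3 = -3*s^2*t has shape L^2 M (L != M), so D-series; mu = 7 gives D_7.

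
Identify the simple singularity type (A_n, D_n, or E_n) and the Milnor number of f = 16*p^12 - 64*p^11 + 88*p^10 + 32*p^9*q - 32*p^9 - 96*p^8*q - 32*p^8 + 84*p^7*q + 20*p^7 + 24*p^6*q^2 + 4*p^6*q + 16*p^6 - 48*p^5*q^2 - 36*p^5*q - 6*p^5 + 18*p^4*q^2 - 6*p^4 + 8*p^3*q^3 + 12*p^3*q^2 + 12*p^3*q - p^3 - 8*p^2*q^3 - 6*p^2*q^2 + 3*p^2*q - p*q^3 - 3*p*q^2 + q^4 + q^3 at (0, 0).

Type E7, Milnor number mu = 7.

The Hessian of f at 0 is [[0, 0], [0, 0]] with rank 0, so corank 2. A Groebner basis of the Jacobian ideal J(f) in C{p,q} is {-3*p^2/26 + 3*p*q/13 + q^4 - q^3/26 - 3*q^2/26, p^3 + 21*p^2/26 - 21*p*q/13 - 19*q^3/26 + 21*q^2/26, p^2*q + p^2/2 - p*q - 5*q^3/6 + q^2/2, 3*p^2/13 + p*q^2 - 6*p*q/13 - 12*q^3/13 + 3*q^2/13}; counting standard monomials gives mu = 7. Corank 2; j^3 = -(p - q)^3 is a perfect cube, so E-series; the 4-jet and mu = 7 give E_7.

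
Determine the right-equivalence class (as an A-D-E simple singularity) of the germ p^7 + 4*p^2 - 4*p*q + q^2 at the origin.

A_6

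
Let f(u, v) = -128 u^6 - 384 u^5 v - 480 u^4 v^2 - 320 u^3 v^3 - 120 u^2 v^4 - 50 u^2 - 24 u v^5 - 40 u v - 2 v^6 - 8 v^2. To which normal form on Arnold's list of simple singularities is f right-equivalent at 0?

The Hessian of f at 0 has rank 1. Corank 1: A-series; mu = 5 gives A_5.

A5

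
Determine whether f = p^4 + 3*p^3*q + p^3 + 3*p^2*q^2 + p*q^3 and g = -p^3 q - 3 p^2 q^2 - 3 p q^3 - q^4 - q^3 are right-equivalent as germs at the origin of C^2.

The Hessian of f at 0 is [[0, 0], [0, 0]] with rank 0, so corank 2. A Groebner basis of the Jacobian ideal J(f) in C{p,q} is {3*p^2 + q^4 + q^3, p^3, p^2*q - p^2 - q^3/3, 2*p^2 + p*q^2 + 2*q^3/3}; counting standard monomials gives mu = 7. Corank 2; j^3 = p^3 is a perfect cube, so E-series; the 4-jet and mu = 7 give E_7. The Hessian of g at 0 is [[0, 0], [0, 0]] with rank 0, so corank 2. A Groebner basis of the Jacobian ideal J(g) in C{p,q} is {p^3 - 3*p*q^2 + 3*q^2, p^2*q + 2*p*q^2, q^3}; counting standard monomials gives mu = 7. Corank 2; j^3 = -q^3 is a perfect cube, so E-series; the 4-jet and mu = 7 give E_7. Both have type E_7, hence right-equivalent.

Yes.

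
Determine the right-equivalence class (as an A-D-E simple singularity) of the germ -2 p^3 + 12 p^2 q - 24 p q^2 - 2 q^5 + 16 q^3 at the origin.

The Hessian of f at 0 is [[0, 0], [0, 0]] with rank 0, so corank 2. A Groebner basis of the Jacobian ideal J(f) in C{p,q} is {q^4, p^2 - 4*p*q + 4*q^2}; counting standard monomials gives mu = 8. Corank 2; j^3 = -2*(p - 2*q)^3 is a perfect cube, so E-series; the 5-jet and mu = 8 give E_8.

E8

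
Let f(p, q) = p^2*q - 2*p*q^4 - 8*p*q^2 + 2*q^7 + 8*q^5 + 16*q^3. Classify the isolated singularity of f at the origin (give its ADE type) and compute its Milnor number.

Type D8, Milnor number mu = 8.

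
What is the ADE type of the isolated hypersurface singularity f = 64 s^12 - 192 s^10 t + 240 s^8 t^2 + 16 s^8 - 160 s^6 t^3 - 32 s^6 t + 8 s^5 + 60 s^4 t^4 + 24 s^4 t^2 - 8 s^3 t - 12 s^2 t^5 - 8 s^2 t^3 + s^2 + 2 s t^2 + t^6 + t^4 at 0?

The Hessian of f at 0 has rank 1. Corank 1: A-series; mu = 5 gives A_5.

A_{5}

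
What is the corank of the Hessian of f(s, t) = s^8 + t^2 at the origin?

1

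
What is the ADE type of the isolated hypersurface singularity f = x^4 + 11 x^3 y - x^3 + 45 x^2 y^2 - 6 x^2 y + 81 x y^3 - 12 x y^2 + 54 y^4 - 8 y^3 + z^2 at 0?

E_{7}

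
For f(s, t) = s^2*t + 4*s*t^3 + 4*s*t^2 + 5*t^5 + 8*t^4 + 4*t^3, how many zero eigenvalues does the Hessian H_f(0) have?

The Hessian at 0 is [[0, 0], [0, 0]] of rank 0; hence corank 2.

2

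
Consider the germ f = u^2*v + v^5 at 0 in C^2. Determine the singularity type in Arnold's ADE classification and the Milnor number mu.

Type D_{6}, Milnor number mu = 6.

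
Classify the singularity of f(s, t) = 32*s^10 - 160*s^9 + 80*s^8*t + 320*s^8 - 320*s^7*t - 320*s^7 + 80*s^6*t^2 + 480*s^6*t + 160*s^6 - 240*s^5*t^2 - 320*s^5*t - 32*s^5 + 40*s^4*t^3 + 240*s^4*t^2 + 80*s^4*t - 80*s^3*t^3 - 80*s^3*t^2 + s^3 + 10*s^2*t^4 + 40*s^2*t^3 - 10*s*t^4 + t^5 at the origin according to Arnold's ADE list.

E_{8}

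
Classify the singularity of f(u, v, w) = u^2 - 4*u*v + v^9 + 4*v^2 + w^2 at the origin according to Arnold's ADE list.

A8

The Hessian of f at 0 has rank 2. Corank 1: A-series; mu = 8 gives A_8.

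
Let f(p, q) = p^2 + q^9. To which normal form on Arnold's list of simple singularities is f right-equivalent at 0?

A_8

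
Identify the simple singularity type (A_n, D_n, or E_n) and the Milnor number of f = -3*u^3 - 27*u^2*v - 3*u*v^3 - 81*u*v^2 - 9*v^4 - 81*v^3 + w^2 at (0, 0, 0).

Type E_7, Milnor number mu = 7.

The Hessian of f at 0 is [[0, 0, 0], [0, 0, 0], [0, 0, 2]] with rank 1, so corank 2. A Groebner basis of the Jacobian ideal J(f) in C{u,v,w} is {u^3 + 9*u^2*v + 162*u^2 + 972*u*v + 1458*v^2, -9*u^2 + u*v^2 - 54*u*v - 81*v^2, 3*u^2 + 18*u*v + v^3 + 27*v^2, w}; counting standard monomials gives mu = 7. Corank 2; j^3 = -3*(u + 3*v)^3 is a perfect cube, so E-series; the 4-jet and mu = 7 give E_7.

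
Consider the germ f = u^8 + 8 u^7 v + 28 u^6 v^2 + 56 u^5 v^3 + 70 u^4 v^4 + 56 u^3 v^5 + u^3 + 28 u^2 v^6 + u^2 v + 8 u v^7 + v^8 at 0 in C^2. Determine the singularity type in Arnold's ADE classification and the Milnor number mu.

Type D_9, Milnor number mu = 9.

The Hessian of f at 0 has rank 0. Corank 2; j^3 = u^2*(u + v) has shape L^2 M (L != M), so D-series; mu = 9 gives D_9.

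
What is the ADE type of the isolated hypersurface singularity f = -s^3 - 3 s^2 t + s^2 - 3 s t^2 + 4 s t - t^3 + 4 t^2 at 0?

The Hessian of f at 0 has rank 1. Corank 1: A-series; mu = 2 gives A_2.

A_2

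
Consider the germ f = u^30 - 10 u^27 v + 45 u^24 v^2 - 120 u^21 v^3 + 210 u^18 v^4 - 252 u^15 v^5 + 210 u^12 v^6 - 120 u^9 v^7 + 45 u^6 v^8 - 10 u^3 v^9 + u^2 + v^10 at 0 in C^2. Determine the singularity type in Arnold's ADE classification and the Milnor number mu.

The Hessian of f at 0 is [[2, 0], [0, 0]] with rank 1, so corank 1. A Groebner basis of the Jacobian ideal J(f) in C{u,v} is {v^9, u}; counting standard monomials gives mu = 9. Corank 1: A-series; mu = 9 gives A_9.

Type A9, Milnor number mu = 9.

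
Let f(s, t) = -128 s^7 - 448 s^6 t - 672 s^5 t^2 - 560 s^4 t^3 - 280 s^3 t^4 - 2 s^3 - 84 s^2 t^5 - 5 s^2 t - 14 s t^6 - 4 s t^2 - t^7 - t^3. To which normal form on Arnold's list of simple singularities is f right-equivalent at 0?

D8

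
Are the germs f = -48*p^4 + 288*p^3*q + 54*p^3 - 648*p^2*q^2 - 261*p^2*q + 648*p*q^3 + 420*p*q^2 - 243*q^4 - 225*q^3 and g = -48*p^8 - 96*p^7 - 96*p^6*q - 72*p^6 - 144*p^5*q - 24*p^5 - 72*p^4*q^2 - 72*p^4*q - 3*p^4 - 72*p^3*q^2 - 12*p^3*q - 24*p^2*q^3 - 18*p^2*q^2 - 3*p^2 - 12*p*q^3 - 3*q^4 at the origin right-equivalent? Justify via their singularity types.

No.

The Hessian of f at 0 is [[0, 0], [0, 0]] with rank 0, so corank 2. A Groebner basis of the Jacobian ideal J(f) in C{p,q} is {p*q^2 + 135*p*q/8 - 225*q^2/8, 81*p*q/8 + q^3 - 135*q^2/8, p^2 - 19*p*q/6 + 5*q^2/2}; counting standard monomials gives mu = 5. Corank 2; j^3 = 3*(2*p - 3*q)*(3*p - 5*q)^2 has shape L^2 M (L != M), so D-series; mu = 5 gives D_5. The Hessian of g at 0 is [[-6, 0], [0, 0]] with rank 1, so corank 1. A Groebner basis of the Jacobian ideal J(g) in C{p,q} is {q^3, p}; counting standard monomials gives mu = 3. Corank 1: A-series; mu = 3 gives A_3. f is D_5 but g is A_3, hence not right-equivalent.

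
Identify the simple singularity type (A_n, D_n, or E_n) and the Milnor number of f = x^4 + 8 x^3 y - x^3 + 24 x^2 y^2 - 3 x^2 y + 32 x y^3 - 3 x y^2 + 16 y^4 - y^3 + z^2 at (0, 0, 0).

The Hessian of f at 0 is [[0, 0, 0], [0, 0, 0], [0, 0, 2]] with rank 1, so corank 2. A Groebner basis of the Jacobian ideal J(f) in C{x,y,z} is {y^4, x*y^2 + 4*y^3/3, x^2 + 2*x*y + y^2, z}; counting standard monomials gives mu = 6. Corank 2; j^3 = -(x + y)^3 is a perfect cube, so E-series; the 4-jet and mu = 6 give E_6.

Type E6, Milnor number mu = 6.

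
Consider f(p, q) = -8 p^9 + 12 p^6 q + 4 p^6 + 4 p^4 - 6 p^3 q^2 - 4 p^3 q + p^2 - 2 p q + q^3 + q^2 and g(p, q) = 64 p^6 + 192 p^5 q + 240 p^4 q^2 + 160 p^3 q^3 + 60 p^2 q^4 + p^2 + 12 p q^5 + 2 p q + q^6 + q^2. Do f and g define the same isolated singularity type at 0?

No.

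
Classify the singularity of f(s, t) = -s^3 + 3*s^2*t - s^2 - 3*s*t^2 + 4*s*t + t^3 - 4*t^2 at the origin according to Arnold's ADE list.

A_{2}

The Hessian of f at 0 has rank 1. Corank 1: A-series; mu = 2 gives A_2.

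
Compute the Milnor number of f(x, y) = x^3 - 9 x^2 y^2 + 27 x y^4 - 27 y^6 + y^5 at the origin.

8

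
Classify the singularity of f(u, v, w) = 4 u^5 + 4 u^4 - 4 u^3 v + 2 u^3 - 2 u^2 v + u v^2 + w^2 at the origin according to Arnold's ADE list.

D4

The Hessian of f at 0 is [[0, 0, 0], [0, 0, 0], [0, 0, 2]] with rank 1, so corank 2. A Groebner basis of the Jacobian ideal J(f) in C{u,v,w} is {v^3, u^2 + v^2/2, u*v + v^2/2, w}; counting standard monomials gives mu = 4. Corank 2; j^3 = u*(2*u^2 - 2*u*v + v^2) splits into three distinct lines over C (the quadratic factor has nonzero discriminant), so D_4.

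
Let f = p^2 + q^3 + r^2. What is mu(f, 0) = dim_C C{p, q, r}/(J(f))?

2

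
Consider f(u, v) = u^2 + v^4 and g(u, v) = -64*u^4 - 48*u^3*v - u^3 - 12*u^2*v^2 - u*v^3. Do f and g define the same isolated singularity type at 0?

No.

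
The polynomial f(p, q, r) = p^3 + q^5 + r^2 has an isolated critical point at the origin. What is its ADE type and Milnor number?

The Hessian of f at 0 has rank 1. Corank 2; j^3 = p^3 is a perfect cube, so E-series; the 5-jet and mu = 8 give E_8.

Type E8, Milnor number mu = 8.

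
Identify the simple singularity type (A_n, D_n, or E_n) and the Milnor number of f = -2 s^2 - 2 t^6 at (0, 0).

The Hessian of f at 0 has rank 1. Corank 1: A-series; mu = 5 gives A_5.

Type A_{5}, Milnor number mu = 5.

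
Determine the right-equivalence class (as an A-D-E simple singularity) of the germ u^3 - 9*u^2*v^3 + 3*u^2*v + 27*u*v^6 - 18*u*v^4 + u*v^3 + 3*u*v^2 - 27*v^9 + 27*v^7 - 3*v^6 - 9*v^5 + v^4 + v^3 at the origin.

The Hessian of f at 0 has rank 0. Corank 2; j^3 = (u + v)^3 is a perfect cube, so E-series; the 4-jet and mu = 7 give E_7.

E_7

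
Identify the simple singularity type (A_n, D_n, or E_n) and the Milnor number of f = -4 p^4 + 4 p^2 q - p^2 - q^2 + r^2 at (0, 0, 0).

Type A1, Milnor number mu = 1.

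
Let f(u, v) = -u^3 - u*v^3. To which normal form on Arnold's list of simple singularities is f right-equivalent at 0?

The Hessian of f at 0 has rank 0. Corank 2; j^3 = -u^3 is a perfect cube, so E-series; the 4-jet and mu = 7 give E_7.

E_7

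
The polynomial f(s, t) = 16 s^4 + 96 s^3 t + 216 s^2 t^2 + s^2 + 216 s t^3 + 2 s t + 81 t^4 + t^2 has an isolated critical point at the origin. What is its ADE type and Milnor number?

The Hessian of f at 0 has rank 1. Corank 1: A-series; mu = 3 gives A_3.

Type A_{3}, Milnor number mu = 3.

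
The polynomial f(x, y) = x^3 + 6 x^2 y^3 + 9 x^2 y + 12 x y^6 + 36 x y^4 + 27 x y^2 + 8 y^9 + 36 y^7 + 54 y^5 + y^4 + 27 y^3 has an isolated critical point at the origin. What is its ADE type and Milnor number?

Type E_{6}, Milnor number mu = 6.

The Hessian of f at 0 has rank 0. Corank 2; j^3 = (x + 3*y)^3 is a perfect cube, so E-series; the 4-jet and mu = 6 give E_6.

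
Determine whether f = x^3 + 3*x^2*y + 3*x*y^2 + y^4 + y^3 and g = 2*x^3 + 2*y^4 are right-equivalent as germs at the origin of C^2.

The Hessian of f at 0 has rank 0. Corank 2; j^3 = (x + y)^3 is a perfect cube, so E-series; the 4-jet and mu = 6 give E_6. The Hessian of g at 0 has rank 0. Corank 2; j^3 = 2*x^3 is a perfect cube, so E-series; the 4-jet and mu = 6 give E_6. Both have type E_6, hence right-equivalent.

Yes.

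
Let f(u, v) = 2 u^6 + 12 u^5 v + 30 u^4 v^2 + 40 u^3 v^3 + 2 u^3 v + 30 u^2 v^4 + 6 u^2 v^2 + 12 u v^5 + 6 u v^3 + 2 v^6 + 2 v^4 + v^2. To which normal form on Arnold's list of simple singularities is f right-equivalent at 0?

A_{5}

The Hessian of f at 0 is [[0, 0], [0, 2]] with rank 1, so corank 1. A Groebner basis of the Jacobian ideal J(f) in C{u,v} is {u^3 + v, u^2*v, v^2}; counting standard monomials gives mu = 5. Corank 1: A-series; mu = 5 gives A_5.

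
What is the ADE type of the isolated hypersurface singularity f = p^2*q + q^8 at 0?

D_{9}

The Hessian of f at 0 is [[0, 0], [0, 0]] with rank 0, so corank 2. A Groebner basis of the Jacobian ideal J(f) in C{p,q} is {p^2/8 + q^7, p^3, p*q}; counting standard monomials gives mu = 9. Corank 2; j^3 = p^2*q has shape L^2 M (L != M), so D-series; mu = 9 gives D_9.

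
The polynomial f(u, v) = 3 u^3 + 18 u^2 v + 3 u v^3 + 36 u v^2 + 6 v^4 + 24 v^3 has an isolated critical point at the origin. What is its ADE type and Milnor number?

Type E7, Milnor number mu = 7.

The Hessian of f at 0 has rank 0. Corank 2; j^3 = 3*(u + 2*v)^3 is a perfect cube, so E-series; the 4-jet and mu = 7 give E_7.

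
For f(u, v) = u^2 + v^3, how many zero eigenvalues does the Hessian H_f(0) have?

1

Hessian at 0 has rank 1.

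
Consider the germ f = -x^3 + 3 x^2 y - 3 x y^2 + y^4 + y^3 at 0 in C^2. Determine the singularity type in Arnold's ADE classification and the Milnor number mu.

The Hessian of f at 0 has rank 0. Corank 2; j^3 = -(x - y)^3 is a perfect cube, so E-series; the 4-jet and mu = 6 give E_6.

Type E_6, Milnor number mu = 6.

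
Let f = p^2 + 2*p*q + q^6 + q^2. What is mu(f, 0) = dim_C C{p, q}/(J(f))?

The Hessian of f at 0 has rank 1. Corank 1: A-series; mu = 5 gives A_5.

5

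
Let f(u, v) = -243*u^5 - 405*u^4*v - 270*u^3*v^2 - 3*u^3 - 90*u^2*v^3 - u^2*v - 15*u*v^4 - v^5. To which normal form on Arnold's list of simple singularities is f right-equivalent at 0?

D6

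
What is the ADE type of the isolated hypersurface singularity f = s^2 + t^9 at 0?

A_8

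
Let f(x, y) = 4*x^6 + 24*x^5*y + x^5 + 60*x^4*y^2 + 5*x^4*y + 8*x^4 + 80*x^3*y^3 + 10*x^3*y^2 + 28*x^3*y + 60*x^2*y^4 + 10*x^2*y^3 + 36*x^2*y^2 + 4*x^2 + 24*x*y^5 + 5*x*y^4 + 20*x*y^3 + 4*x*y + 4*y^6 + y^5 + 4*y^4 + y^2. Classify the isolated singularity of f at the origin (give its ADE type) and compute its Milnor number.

Type A_{4}, Milnor number mu = 4.

The Hessian of f at 0 has rank 1. Corank 1: A-series; mu = 4 gives A_4.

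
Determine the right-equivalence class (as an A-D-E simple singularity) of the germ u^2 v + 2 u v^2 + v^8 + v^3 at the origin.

The Hessian of f at 0 is [[0, 0], [0, 0]] with rank 0, so corank 2. A Groebner basis of the Jacobian ideal J(f) in C{u,v} is {u^2/8 + v^7 - v^2/8, u^3 + v^3, u*v + v^2}; counting standard monomials gives mu = 9. Corank 2; j^3 = v*(u + v)^2 has shape L^2 M (L != M), so D-series; mu = 9 gives D_9.

D_9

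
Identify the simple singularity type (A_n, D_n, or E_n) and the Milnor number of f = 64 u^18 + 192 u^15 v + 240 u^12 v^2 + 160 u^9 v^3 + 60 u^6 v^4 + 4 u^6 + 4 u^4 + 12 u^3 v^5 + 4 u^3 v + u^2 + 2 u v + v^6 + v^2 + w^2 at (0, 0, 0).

Type A5, Milnor number mu = 5.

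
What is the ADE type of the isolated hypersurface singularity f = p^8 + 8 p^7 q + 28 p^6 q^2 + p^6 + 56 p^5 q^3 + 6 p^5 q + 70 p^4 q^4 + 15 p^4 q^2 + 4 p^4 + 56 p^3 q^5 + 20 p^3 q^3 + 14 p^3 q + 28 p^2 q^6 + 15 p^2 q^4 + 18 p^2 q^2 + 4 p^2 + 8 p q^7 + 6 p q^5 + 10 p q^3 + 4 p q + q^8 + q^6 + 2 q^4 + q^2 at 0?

A7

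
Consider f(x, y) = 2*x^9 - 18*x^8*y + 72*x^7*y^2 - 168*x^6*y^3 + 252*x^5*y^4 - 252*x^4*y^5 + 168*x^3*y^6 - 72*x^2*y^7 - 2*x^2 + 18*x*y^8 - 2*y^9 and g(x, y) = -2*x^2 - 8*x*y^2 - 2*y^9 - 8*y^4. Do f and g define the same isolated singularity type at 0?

The Hessian of f at 0 has rank 1. Corank 1: A-series; mu = 8 gives A_8. The Hessian of g at 0 has rank 1. Corank 1: A-series; mu = 8 gives A_8. Both have type A_8, hence right-equivalent.

Yes.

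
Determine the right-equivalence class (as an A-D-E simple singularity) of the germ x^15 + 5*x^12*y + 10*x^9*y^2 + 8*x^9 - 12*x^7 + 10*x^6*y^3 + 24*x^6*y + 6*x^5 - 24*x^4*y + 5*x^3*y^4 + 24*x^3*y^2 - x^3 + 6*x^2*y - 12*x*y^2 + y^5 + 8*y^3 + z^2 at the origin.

E_8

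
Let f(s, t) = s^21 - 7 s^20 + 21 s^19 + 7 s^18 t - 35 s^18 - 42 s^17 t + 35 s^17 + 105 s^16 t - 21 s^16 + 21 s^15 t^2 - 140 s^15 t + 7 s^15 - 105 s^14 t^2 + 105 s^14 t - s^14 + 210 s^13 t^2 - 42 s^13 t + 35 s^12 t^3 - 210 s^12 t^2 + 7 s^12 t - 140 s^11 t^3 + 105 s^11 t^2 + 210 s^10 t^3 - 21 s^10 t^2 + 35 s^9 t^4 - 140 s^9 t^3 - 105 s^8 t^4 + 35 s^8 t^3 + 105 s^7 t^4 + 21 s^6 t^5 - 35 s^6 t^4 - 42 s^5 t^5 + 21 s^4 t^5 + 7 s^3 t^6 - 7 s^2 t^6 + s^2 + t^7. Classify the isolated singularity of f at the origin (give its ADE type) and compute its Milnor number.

The Hessian of f at 0 has rank 1. Corank 1: A-series; mu = 6 gives A_6.

Type A_{6}, Milnor number mu = 6.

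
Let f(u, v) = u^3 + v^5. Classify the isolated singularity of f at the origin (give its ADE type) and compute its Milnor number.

The Hessian of f at 0 has rank 0. Corank 2; j^3 = u^3 is a perfect cube, so E-series; the 5-jet and mu = 8 give E_8.

Type E8, Milnor number mu = 8.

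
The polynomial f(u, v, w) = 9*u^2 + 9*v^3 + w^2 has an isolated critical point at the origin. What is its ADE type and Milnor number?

The Hessian of f at 0 has rank 2. Corank 1: A-series; mu = 2 gives A_2.

Type A_2, Milnor number mu = 2.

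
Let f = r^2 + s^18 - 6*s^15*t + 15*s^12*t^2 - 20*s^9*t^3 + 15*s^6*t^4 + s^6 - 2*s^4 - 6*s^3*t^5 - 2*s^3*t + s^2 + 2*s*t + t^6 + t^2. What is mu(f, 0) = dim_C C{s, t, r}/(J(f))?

The Hessian of f at 0 has rank 2. Corank 1: A-series; mu = 5 gives A_5.

5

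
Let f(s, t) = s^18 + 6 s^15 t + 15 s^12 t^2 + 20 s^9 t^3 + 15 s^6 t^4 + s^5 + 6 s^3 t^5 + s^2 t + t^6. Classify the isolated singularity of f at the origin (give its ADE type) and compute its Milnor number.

Type D_{7}, Milnor number mu = 7.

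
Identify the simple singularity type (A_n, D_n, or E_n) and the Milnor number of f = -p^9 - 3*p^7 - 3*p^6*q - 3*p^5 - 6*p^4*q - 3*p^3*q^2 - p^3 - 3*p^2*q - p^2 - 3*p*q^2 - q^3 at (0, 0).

Type A_2, Milnor number mu = 2.

The Hessian of f at 0 has rank 1. Corank 1: A-series; mu = 2 gives A_2.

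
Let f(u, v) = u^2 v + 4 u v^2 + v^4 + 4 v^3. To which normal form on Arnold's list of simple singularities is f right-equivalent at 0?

D_5

The Hessian of f at 0 is [[0, 0], [0, 0]] with rank 0, so corank 2. A Groebner basis of the Jacobian ideal J(f) in C{u,v} is {u^3 - 2*u^2 + 8*v^2, u^2/4 + v^3 - v^2, u*v + 2*v^2}; counting standard monomials gives mu = 5. Corank 2; j^3 = v*(u + 2*v)^2 has shape L^2 M (L != M), so D-series; mu = 5 gives D_5.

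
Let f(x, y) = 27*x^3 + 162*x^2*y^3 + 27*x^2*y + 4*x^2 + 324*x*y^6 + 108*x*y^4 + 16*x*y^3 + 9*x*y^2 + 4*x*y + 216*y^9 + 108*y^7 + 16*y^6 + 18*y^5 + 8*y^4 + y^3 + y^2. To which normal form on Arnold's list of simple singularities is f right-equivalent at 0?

The Hessian of f at 0 has rank 1. Corank 1: A-series; mu = 2 gives A_2.

A_{2}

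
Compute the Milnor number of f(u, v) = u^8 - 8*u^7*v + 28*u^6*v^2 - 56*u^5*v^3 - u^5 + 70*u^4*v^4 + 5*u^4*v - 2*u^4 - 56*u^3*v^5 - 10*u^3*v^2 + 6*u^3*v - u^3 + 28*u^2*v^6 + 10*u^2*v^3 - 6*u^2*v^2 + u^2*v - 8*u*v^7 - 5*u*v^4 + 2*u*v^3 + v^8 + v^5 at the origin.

The Hessian of f at 0 is [[0, 0], [0, 0]] with rank 0, so corank 2. A Groebner basis of the Jacobian ideal J(f) in C{u,v} is {u^2*v^2 + 11*u^2*v/4 - u^2 - 5*u*v^2/2 + 3*u*v/4 + 3*v^3/4, 53*u^2*v/8 - 2*u^2 + u*v^3 - 21*u*v^2/4 + 13*u*v/8 + 13*v^3/8, 21*u^2*v/2 - 3*u^2 - 7*u*v^2 + 5*u*v/2 + v^4 + 5*v^3/2, u^3 - 3*u^2*v + u^2 + 3*u*v^2 - u*v - v^3}; counting standard monomials gives mu = 9. Corank 2; j^3 = -u^2*(u - v) has shape L^2 M (L != M), so D-series; mu = 9 gives D_9.

9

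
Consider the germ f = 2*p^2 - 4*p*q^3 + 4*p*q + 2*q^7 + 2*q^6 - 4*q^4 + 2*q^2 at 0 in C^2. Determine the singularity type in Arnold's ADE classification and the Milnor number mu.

The Hessian of f at 0 is [[4, 4], [4, 4]] with rank 1, so corank 1. A Groebner basis of the Jacobian ideal J(f) in C{p,q} is {-p + q^3 - q, p^2 + 2*p*q + q^2}; counting standard monomials gives mu = 6. Corank 1: A-series; mu = 6 gives A_6.

Type A_6, Milnor number mu = 6.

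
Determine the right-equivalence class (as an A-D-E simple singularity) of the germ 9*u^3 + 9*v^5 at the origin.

The Hessian of f at 0 is [[0, 0], [0, 0]] with rank 0, so corank 2. A Groebner basis of the Jacobian ideal J(f) in C{u,v} is {v^4, u^2}; counting standard monomials gives mu = 8. Corank 2; j^3 = 9*u^3 is a perfect cube, so E-series; the 5-jet and mu = 8 give E_8.

E_8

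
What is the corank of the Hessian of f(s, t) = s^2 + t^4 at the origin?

The Hessian at 0 is [[2, 0], [0, 0]] of rank 1; hence corank 1.

1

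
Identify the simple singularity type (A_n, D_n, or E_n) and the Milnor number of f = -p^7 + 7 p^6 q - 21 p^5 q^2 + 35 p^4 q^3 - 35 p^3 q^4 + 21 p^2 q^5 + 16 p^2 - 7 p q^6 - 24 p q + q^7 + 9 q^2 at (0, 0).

The Hessian of f at 0 has rank 1. Corank 1: A-series; mu = 6 gives A_6.

Type A_{6}, Milnor number mu = 6.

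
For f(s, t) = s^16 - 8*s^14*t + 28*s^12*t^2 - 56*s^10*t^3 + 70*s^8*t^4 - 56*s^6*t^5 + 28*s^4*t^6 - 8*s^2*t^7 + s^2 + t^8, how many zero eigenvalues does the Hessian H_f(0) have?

The Hessian at 0 is [[2, 0], [0, 0]] of rank 1; hence corank 1.

1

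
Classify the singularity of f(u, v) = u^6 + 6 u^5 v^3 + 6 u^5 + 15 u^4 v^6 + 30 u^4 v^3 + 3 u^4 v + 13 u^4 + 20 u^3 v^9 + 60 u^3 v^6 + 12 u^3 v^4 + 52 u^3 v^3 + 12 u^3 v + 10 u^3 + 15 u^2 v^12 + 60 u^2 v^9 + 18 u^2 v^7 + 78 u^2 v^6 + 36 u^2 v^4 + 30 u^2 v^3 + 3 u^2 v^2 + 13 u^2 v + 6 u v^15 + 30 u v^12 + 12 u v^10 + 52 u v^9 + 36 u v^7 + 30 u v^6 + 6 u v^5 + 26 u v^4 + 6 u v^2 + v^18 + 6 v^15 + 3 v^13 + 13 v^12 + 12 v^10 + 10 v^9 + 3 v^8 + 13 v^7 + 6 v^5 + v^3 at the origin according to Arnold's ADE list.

D_{4}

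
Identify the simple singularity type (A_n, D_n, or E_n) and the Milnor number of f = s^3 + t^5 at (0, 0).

Type E_{8}, Milnor number mu = 8.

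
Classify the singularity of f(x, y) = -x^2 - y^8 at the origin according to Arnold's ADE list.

A_{7}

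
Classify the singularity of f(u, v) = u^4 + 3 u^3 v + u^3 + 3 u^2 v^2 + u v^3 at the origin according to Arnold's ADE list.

The Hessian of f at 0 is [[0, 0], [0, 0]] with rank 0, so corank 2. A Groebner basis of the Jacobian ideal J(f) in C{u,v} is {3*u^2 + v^4 + v^3, u^3, u^2*v - u^2 - v^3/3, 2*u^2 + u*v^2 + 2*v^3/3}; counting standard monomials gives mu = 7. Corank 2; j^3 = u^3 is a perfect cube, so E-series; the 4-jet and mu = 7 give E_7.

E_7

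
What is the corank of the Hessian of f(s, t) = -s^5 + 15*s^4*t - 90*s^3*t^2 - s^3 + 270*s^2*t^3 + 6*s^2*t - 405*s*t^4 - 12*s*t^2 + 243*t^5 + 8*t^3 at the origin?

Hessian at 0 has rank 0.

2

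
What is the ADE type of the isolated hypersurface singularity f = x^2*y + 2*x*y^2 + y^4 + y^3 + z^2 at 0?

The Hessian of f at 0 has rank 1. Corank 2; j^3 = y*(x + y)^2 has shape L^2 M (L != M), so D-series; mu = 5 gives D_5.

D_{5}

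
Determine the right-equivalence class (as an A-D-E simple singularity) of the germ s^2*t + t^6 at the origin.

The Hessian of f at 0 has rank 0. Corank 2; j^3 = s^2*t has shape L^2 M (L != M), so D-series; mu = 7 gives D_7.

D_7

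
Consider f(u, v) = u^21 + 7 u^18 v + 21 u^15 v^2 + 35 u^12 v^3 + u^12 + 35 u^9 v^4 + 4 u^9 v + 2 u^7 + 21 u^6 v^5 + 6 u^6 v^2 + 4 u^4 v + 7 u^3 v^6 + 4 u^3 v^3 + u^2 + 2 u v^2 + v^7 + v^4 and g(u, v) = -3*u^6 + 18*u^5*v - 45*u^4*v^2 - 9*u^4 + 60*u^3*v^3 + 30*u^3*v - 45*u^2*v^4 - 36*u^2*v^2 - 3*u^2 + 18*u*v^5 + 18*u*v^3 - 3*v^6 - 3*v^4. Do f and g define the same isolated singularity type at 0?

No.

The Hessian of f at 0 is [[2, 0], [0, 0]] with rank 1, so corank 1. A Groebner basis of the Jacobian ideal J(f) in C{u,v} is {u^3, u + v^2}; counting standard monomials gives mu = 6. Corank 1: A-series; mu = 6 gives A_6. The Hessian of g at 0 is [[-6, 0], [0, 0]] with rank 1, so corank 1. A Groebner basis of the Jacobian ideal J(g) in C{u,v} is {v^3, u}; counting standard monomials gives mu = 3. Corank 1: A-series; mu = 3 gives A_3. f is A_6 but g is A_3, hence not right-equivalent.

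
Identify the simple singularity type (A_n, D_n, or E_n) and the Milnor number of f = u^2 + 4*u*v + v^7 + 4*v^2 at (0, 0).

Type A_{6}, Milnor number mu = 6.

The Hessian of f at 0 has rank 1. Corank 1: A-series; mu = 6 gives A_6.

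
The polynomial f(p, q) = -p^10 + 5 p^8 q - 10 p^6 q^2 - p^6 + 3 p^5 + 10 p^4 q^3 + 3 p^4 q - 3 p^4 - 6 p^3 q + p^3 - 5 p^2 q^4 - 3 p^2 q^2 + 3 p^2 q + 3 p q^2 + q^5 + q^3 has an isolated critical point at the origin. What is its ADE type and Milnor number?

The Hessian of f at 0 has rank 0. Corank 2; j^3 = (p + q)^3 is a perfect cube, so E-series; the 5-jet and mu = 8 give E_8.

Type E8, Milnor number mu = 8.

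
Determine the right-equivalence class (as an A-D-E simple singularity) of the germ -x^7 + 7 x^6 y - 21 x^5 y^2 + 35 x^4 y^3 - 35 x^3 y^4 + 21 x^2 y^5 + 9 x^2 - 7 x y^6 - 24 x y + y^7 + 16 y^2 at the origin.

The Hessian of f at 0 is [[18, -24], [-24, 32]] with rank 1, so corank 1. A Groebner basis of the Jacobian ideal J(f) in C{x,y} is {y^6, x - 4*y/3}; counting standard monomials gives mu = 6. Corank 1: A-series; mu = 6 gives A_6.

A6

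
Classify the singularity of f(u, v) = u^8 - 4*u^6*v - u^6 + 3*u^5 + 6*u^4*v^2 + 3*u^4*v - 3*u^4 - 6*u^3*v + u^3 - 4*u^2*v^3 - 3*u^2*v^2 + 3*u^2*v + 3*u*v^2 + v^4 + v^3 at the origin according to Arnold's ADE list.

The Hessian of f at 0 has rank 0. Corank 2; j^3 = (u + v)^3 is a perfect cube, so E-series; the 4-jet and mu = 6 give E_6.

E_{6}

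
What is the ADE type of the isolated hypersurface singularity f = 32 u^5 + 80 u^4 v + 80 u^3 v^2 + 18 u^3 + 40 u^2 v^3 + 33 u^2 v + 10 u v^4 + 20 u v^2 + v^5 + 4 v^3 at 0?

D6

The Hessian of f at 0 has rank 0. Corank 2; j^3 = (2*u + v)*(3*u + 2*v)^2 has shape L^2 M (L != M), so D-series; mu = 6 gives D_6.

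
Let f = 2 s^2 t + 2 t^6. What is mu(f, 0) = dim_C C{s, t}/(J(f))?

The Hessian of f at 0 has rank 0. Corank 2; j^3 = 2*s^2*t has shape L^2 M (L != M), so D-series; mu = 7 gives D_7.

7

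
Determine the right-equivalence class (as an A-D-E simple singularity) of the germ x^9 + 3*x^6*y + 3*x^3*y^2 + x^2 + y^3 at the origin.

A2

The Hessian of f at 0 has rank 1. Corank 1: A-series; mu = 2 gives A_2.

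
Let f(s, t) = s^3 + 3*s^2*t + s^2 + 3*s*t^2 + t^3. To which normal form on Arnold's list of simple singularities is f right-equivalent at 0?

A_{2}

The Hessian of f at 0 has rank 1. Corank 1: A-series; mu = 2 gives A_2.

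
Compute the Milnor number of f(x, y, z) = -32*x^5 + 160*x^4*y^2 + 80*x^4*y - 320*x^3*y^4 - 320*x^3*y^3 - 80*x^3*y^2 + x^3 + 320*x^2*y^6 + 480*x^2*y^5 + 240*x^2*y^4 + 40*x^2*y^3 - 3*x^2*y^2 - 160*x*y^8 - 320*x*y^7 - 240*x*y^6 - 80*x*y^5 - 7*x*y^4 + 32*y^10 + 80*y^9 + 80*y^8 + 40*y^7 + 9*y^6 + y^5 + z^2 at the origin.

The Hessian of f at 0 has rank 1. Corank 2; j^3 = x^3 is a perfect cube, so E-series; the 5-jet and mu = 8 give E_8.

8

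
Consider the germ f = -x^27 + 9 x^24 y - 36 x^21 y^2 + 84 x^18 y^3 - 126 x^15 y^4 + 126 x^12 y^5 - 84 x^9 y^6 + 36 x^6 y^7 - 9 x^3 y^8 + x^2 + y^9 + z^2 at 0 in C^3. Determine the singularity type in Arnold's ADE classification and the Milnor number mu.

The Hessian of f at 0 has rank 2. Corank 1: A-series; mu = 8 gives A_8.

Type A_8, Milnor number mu = 8.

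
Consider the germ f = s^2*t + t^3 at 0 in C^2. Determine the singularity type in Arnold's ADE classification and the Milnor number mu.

The Hessian of f at 0 has rank 0. Corank 2; j^3 = t*(s^2 + t^2) splits into three distinct lines over C (the quadratic factor has nonzero discriminant), so D_4.

Type D4, Milnor number mu = 4.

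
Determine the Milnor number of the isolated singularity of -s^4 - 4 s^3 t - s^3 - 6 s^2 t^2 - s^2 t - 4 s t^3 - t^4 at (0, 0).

The Hessian of f at 0 is [[0, 0], [0, 0]] with rank 0, so corank 2. A Groebner basis of the Jacobian ideal J(f) in C{s,t} is {s*t^2, -s*t/4 + t^3, s^2 + s*t}; counting standard monomials gives mu = 5. Corank 2; j^3 = -s^2*(s + t) has shape L^2 M (L != M), so D-series; mu = 5 gives D_5.

5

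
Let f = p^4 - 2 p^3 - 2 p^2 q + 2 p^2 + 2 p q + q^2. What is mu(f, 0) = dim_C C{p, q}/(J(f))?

The Hessian of f at 0 has rank 2. Corank 0: nondegenerate Morse point, so A_1.

1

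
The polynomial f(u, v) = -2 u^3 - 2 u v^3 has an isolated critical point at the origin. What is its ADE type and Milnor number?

Type E_7, Milnor number mu = 7.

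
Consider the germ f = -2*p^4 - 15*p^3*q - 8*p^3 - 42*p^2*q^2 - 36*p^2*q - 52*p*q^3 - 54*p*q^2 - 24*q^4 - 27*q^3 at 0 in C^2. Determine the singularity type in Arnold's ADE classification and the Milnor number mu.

Type E_{7}, Milnor number mu = 7.

The Hessian of f at 0 has rank 0. Corank 2; j^3 = -(2*p + 3*q)^3 is a perfect cube, so E-series; the 4-jet and mu = 7 give E_7.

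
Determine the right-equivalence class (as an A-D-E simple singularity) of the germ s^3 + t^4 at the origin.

E6

The Hessian of f at 0 is [[0, 0], [0, 0]] with rank 0, so corank 2. A Groebner basis of the Jacobian ideal J(f) in C{s,t} is {t^3, s^2}; counting standard monomials gives mu = 6. Corank 2; j^3 = s^3 is a perfect cube, so E-series; the 4-jet and mu = 6 give E_6.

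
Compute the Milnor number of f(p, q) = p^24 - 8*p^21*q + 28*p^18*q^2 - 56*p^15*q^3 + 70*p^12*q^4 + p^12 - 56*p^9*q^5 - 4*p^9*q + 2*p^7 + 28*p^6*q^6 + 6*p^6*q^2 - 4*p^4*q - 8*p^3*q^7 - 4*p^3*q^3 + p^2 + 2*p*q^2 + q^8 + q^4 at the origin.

The Hessian of f at 0 is [[2, 0], [0, 0]] with rank 1, so corank 1. A Groebner basis of the Jacobian ideal J(f) in C{p,q} is {p^4, p^3*q, p + q^2}; counting standard monomials gives mu = 7. Corank 1: A-series; mu = 7 gives A_7.

7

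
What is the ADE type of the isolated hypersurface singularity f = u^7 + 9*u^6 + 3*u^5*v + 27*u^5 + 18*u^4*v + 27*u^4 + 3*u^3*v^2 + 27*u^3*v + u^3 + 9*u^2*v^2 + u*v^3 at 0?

E7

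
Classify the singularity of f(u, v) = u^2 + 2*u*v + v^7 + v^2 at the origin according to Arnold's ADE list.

A_{6}

The Hessian of f at 0 has rank 1. Corank 1: A-series; mu = 6 gives A_6.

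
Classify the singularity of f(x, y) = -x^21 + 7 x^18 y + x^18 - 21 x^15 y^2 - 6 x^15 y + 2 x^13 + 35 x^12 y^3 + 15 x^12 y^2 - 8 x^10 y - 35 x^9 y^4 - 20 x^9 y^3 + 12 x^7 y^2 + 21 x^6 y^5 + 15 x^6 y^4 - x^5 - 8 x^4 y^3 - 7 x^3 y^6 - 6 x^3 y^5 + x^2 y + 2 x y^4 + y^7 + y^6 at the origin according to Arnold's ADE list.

D_{7}

The Hessian of f at 0 is [[0, 0], [0, 0]] with rank 0, so corank 2. A Groebner basis of the Jacobian ideal J(f) in C{x,y} is {x*y + y^4, x^3, x^2*y, -x^2/6 + x*y^2}; counting standard monomials gives mu = 7. Corank 2; j^3 = x^2*y has shape L^2 M (L != M), so D-series; mu = 7 gives D_7.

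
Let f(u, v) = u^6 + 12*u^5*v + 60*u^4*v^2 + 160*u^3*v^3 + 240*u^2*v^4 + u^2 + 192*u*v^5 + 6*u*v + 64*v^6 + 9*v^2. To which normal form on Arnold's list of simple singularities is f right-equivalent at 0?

A_5

The Hessian of f at 0 has rank 1. Corank 1: A-series; mu = 5 gives A_5.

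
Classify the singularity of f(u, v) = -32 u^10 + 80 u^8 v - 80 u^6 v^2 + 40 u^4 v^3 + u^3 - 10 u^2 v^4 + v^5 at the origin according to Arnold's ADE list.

E_8

The Hessian of f at 0 has rank 0. Corank 2; j^3 = u^3 is a perfect cube, so E-series; the 5-jet and mu = 8 give E_8.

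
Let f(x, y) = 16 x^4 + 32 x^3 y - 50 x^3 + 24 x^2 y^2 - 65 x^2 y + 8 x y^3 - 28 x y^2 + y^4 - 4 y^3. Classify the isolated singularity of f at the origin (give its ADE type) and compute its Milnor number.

Type D_{5}, Milnor number mu = 5.

The Hessian of f at 0 has rank 0. Corank 2; j^3 = -(2*x + y)*(5*x + 2*y)^2 has shape L^2 M (L != M), so D-series; mu = 5 gives D_5.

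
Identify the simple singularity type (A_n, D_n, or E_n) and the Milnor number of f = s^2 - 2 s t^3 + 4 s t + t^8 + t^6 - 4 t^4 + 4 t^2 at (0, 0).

The Hessian of f at 0 has rank 1. Corank 1: A-series; mu = 7 gives A_7.

Type A_{7}, Milnor number mu = 7.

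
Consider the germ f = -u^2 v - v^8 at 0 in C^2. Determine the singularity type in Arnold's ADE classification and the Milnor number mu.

Type D_{9}, Milnor number mu = 9.

The Hessian of f at 0 has rank 0. Corank 2; j^3 = -u^2*v has shape L^2 M (L != M), so D-series; mu = 9 gives D_9.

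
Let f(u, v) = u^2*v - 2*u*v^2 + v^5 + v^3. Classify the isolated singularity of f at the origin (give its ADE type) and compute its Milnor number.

Type D_{6}, Milnor number mu = 6.

The Hessian of f at 0 has rank 0. Corank 2; j^3 = v*(u - v)^2 has shape L^2 M (L != M), so D-series; mu = 6 gives D_6.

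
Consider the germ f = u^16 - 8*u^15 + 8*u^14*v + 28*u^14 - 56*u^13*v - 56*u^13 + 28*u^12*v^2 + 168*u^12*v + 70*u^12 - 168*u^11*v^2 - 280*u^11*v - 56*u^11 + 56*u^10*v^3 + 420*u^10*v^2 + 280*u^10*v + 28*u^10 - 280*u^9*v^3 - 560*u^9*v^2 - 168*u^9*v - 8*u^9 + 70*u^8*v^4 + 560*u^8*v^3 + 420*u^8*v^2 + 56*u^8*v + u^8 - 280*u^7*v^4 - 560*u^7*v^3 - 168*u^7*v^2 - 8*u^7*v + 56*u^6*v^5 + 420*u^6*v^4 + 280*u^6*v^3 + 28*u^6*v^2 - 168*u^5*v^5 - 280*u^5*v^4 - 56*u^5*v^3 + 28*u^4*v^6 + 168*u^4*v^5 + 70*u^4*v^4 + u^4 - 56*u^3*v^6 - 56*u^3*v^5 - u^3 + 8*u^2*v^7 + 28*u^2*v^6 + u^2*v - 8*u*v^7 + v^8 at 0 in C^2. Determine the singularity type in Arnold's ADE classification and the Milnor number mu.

The Hessian of f at 0 has rank 0. Corank 2; j^3 = -u^2*(u - v) has shape L^2 M (L != M), so D-series; mu = 9 gives D_9.

Type D_9, Milnor number mu = 9.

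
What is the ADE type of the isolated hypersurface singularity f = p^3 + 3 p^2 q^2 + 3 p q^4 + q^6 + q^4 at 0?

The Hessian of f at 0 has rank 0. Corank 2; j^3 = p^3 is a perfect cube, so E-series; the 4-jet and mu = 6 give E_6.

E_6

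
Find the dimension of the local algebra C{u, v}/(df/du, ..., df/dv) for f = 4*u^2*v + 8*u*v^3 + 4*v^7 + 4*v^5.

The Hessian of f at 0 has rank 0. Corank 2; j^3 = 4*u^2*v has shape L^2 M (L != M), so D-series; mu = 8 gives D_8.

8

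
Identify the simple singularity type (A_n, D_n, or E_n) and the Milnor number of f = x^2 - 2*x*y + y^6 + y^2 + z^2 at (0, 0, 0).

The Hessian of f at 0 has rank 2. Corank 1: A-series; mu = 5 gives A_5.

Type A5, Milnor number mu = 5.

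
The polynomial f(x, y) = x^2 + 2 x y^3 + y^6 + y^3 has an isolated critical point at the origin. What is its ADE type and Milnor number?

Type A_2, Milnor number mu = 2.

The Hessian of f at 0 is [[2, 0], [0, 0]] with rank 1, so corank 1. A Groebner basis of the Jacobian ideal J(f) in C{x,y} is {y^2, x}; counting standard monomials gives mu = 2. Corank 1: A-series; mu = 2 gives A_2.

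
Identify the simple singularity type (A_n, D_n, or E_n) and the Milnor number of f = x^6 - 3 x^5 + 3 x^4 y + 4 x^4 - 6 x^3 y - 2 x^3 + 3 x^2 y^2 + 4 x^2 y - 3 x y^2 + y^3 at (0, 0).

Type D4, Milnor number mu = 4.

The Hessian of f at 0 is [[0, 0], [0, 0]] with rank 0, so corank 2. A Groebner basis of the Jacobian ideal J(f) in C{x,y} is {y^3, x^2 - 3*y^2/2, x*y - 3*y^2/2}; counting standard monomials gives mu = 4. Corank 2; j^3 = -(x - y)*(2*x^2 - 2*x*y + y^2) splits into three distinct lines over C (the quadratic factor has nonzero discriminant), so D_4.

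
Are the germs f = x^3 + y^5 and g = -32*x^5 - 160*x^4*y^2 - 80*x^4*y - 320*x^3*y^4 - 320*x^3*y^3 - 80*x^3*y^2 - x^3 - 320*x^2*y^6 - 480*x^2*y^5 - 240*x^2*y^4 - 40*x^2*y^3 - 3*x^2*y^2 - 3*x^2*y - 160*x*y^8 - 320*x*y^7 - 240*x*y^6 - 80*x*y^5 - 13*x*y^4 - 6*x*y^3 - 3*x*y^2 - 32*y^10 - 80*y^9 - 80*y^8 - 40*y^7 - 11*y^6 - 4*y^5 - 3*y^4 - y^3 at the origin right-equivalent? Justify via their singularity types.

Yes.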